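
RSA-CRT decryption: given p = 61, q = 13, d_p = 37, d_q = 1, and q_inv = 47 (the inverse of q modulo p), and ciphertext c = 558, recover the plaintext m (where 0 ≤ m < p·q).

142

m₁ = c^(d_p) mod p: c ≡ 9 (mod 61), and 9^37 mod 61 = 20.
m₂ = c^(d_q) mod q: c ≡ 12 (mod 13), and 12^1 mod 13 = 12.
h = q_inv·(m₁ − m₂) mod p = 47·(20 − 12) mod 61 = 10.
m = m₂ + h·q = 12 + 10·13 = 142.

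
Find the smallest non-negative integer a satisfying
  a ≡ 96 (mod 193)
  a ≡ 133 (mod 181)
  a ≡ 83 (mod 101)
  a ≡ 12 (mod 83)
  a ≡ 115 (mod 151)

10181989156

The moduli are pairwise coprime; N = 193·181·101·83·151 = 44219344189.
N/193 = 229115773; 229115773 ≡ 69 (mod 193); 69·14 ≡ 1, so inverse 14.
N/181 = 244305769; 244305769 ≡ 114 (mod 181); 114·27 ≡ 1, so inverse 27.
N/101 = 437815289; 437815289 ≡ 85 (mod 101); 85·82 ≡ 1, so inverse 82.
N/83 = 532763183; 532763183 ≡ 44 (mod 83); 44·17 ≡ 1, so inverse 17.
N/151 = 292843339; 292843339 ≡ 130 (mod 151); 130·115 ≡ 1, so inverse 115.
a ≡ 96·229115773·14 + 133·244305769·27 + 83·437815289·82 + 12·532763183·17 + 115·292843339·115 = 8146541319932.
8146541319932 mod 44219344189 = 10181989156.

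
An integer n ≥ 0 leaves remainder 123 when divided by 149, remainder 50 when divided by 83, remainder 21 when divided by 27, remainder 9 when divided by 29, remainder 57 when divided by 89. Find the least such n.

259171617

Combine the congruences pairwise.
From n ≡ 123 (mod 149) write n = 123 + 149t. Substituting into n ≡ 50 (mod 83) gives 149t ≡ 10 (mod 83), and since 66⁻¹ ≡ 39 (mod 83), t ≡ 58. Hence n ≡ 123 + 149·58 = 8765 (mod 12367).
From n ≡ 8765 (mod 12367) write n = 8765 + 12367t. Substituting into n ≡ 21 (mod 27) gives 12367t ≡ 4 (mod 27), and since 1⁻¹ ≡ 1 (mod 27), t ≡ 4. Hence n ≡ 8765 + 12367·4 = 58233 (mod 333909).
From n ≡ 58233 (mod 333909) write n = 58233 + 333909t. Substituting into n ≡ 9 (mod 29) gives 333909t ≡ 8 (mod 29), and since 3⁻¹ ≡ 10 (mod 29), t ≡ 22. Hence n ≡ 58233 + 333909·22 = 7404231 (mod 9683361).
From n ≡ 7404231 (mod 9683361) write n = 7404231 + 9683361t. Substituting into n ≡ 57 (mod 89) gives 9683361t ≡ 3 (mod 89), and since 72⁻¹ ≡ 68 (mod 89), t ≡ 26. Hence n ≡ 7404231 + 9683361·26 = 259171617 (mod 861819129).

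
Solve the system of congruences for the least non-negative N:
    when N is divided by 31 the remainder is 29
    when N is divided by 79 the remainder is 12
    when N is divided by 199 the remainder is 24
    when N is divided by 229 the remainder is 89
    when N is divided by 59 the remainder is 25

1647307696

The moduli are pairwise coprime; M = 31·79·199·229·59 = 6584599361.
M/31 = 212406431; 212406431 ≡ 11 (mod 31); 11·17 ≡ 1, so inverse 17.
M/79 = 83349359; 83349359 ≡ 14 (mod 79); 14·17 ≡ 1, so inverse 17.
M/199 = 33088439; 33088439 ≡ 112 (mod 199); 112·16 ≡ 1, so inverse 16.
M/229 = 28753709; 28753709 ≡ 11 (mod 229); 11·125 ≡ 1, so inverse 125.
M/59 = 111603379; 111603379 ≡ 41 (mod 59); 41·36 ≡ 1, so inverse 36.
N ≡ 29·212406431·17 + 12·83349359·17 + 24·33088439·16 + 89·28753709·125 + 25·111603379·36 = 554753654020.
554753654020 mod 6584599361 = 1647307696.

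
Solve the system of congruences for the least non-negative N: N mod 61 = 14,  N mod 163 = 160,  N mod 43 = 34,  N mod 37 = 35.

The moduli are pairwise coprime; M = 61·163·43·37 = 15819313.
M/61 = 259333; 259333 ≡ 22 (mod 61); 22·25 ≡ 1, so inverse 25.
M/163 = 97051; 97051 ≡ 66 (mod 163); 66·42 ≡ 1, so inverse 42.
M/43 = 367891; 367891 ≡ 26 (mod 43); 26·5 ≡ 1, so inverse 5.
M/37 = 427549; 427549 ≡ 14 (mod 37); 14·8 ≡ 1, so inverse 8.
N ≡ 14·259333·25 + 160·97051·42 + 34·367891·5 + 35·427549·8 = 925204460.
925204460 mod 15819313 = 7684306.

7684306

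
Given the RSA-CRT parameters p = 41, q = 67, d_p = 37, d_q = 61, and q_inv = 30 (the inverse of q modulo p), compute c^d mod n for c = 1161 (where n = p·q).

m₁ = c^(d_p) mod p: c ≡ 13 (mod 41), and 13^37 mod 41 = 12.
m₂ = c^(d_q) mod q: c ≡ 22 (mod 67), and 22^61 mod 67 = 25.
h = q_inv·(m₁ − m₂) mod p = 30·(12 − 25) mod 41 = 20.
m = m₂ + h·q = 25 + 20·67 = 1365.

1365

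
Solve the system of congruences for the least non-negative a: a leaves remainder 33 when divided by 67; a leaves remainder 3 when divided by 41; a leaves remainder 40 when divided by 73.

The moduli are pairwise coprime; N = 67·41·73 = 200531.
N/67 = 2993; 2993 ≡ 45 (mod 67); 45·3 ≡ 1, so inverse 3.
N/41 = 4891; 4891 ≡ 12 (mod 41); 12·24 ≡ 1, so inverse 24.
N/73 = 2747; 2747 ≡ 46 (mod 73); 46·27 ≡ 1, so inverse 27.
a ≡ 33·2993·3 + 3·4891·24 + 40·2747·27 = 3615219.
3615219 mod 200531 = 5661.

5661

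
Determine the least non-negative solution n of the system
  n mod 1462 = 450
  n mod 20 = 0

gcd(1462, 20) = 2 and 2 | (0 − 450), so the pair is consistent; merging gives n ≡ 7760 (mod 14620), where 14620 = lcm(1462, 20).
The solution is unique modulo lcm(1462, 20) = 14620.

7760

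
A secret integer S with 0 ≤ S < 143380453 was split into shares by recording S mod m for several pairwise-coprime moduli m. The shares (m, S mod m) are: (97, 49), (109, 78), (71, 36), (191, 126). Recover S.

45161503

The moduli are pairwise coprime; N = 97·109·71·191 = 143380453.
N/97 = 1478149; 1478149 ≡ 63 (mod 97); 63·77 ≡ 1, so inverse 77.
N/109 = 1315417; 1315417 ≡ 5 (mod 109); 5·22 ≡ 1, so inverse 22.
N/71 = 2019443; 2019443 ≡ 61 (mod 71); 61·7 ≡ 1, so inverse 7.
N/191 = 750683; 750683 ≡ 53 (mod 191); 53·173 ≡ 1, so inverse 173.
S ≡ 49·1478149·77 + 78·1315417·22 + 36·2019443·7 + 126·750683·173 = 24706599419.
24706599419 mod 143380453 = 45161503.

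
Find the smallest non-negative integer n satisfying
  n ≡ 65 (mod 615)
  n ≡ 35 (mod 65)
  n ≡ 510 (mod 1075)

gcd(615, 65) = 5 and 5 | (35 − 65), so the pair is consistent; merging gives n ≡ 7445 (mod 7995), where 7995 = lcm(615, 65).
gcd(7995, 1075) = 5 and 5 | (510 − 7445), so the pair is consistent; merging gives n ≡ 383210 (mod 1718925), where 1718925 = lcm(7995, 1075).
The solution is unique modulo lcm(615, 65, 1075) = 1718925.

383210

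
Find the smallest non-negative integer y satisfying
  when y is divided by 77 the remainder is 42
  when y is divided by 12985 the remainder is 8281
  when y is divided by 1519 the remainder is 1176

1436631

Combine the congruences pairwise.
gcd(77, 12985) = 7 and 7 | (8281 − 42), so the pair is consistent; merging gives y ≡ 8281 (mod 142835), where 142835 = lcm(77, 12985).
gcd(142835, 1519) = 49 and 49 | (1176 − 8281), so the pair is consistent; merging gives y ≡ 1436631 (mod 4427885), where 4427885 = lcm(142835, 1519).
The solution is unique modulo lcm(77, 12985, 1519) = 4427885.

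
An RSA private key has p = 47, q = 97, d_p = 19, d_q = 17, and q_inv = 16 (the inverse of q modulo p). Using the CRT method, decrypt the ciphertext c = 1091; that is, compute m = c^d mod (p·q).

688

m₁ = c^(d_p) mod p: c ≡ 10 (mod 47), and 10^19 mod 47 = 30.
m₂ = c^(d_q) mod q: c ≡ 24 (mod 97), and 24^17 mod 97 = 9.
h = q_inv·(m₁ − m₂) mod p = 16·(30 − 9) mod 47 = 7.
m = m₂ + h·q = 9 + 7·97 = 688.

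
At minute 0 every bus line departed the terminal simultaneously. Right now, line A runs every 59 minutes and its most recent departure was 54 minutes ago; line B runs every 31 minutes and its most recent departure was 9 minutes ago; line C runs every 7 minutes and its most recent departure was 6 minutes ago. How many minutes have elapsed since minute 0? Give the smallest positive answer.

Combine the congruences pairwise.
From t ≡ 54 (mod 59) write t = 54 + 59s. Substituting into t ≡ 9 (mod 31) gives 59s ≡ 17 (mod 31), and since 28⁻¹ ≡ 10 (mod 31), s ≡ 15. Hence t ≡ 54 + 59·15 = 939 (mod 1829).
From t ≡ 939 (mod 1829) write t = 939 + 1829s. Substituting into t ≡ 6 (mod 7) gives 1829s ≡ 5 (mod 7), and since 2⁻¹ ≡ 4 (mod 7), s ≡ 6. Hence t ≡ 939 + 1829·6 = 11913 (mod 12803).

11913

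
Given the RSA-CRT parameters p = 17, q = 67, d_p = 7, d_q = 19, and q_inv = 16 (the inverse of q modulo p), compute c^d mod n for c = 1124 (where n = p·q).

m₁ = c^(d_p) mod p: c ≡ 2 (mod 17), and 2^7 mod 17 = 9.
m₂ = c^(d_q) mod q: c ≡ 52 (mod 67), and 52^19 mod 67 = 8.
h = q_inv·(m₁ − m₂) mod p = 16·(9 − 8) mod 17 = 16.
m = m₂ + h·q = 8 + 16·67 = 1080.

1080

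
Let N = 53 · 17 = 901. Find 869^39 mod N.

825

Mod 53: 869 ≡ 21; 21^39 ≡ 30 (mod 53).
Mod 17: 869 ≡ 2; by Fermat, exponent reduces to 39 mod 16 = 7; 2^7 ≡ 9 (mod 17).
Combine by CRT: x ≡ 30 (mod 53), x ≡ 9 (mod 17) ⇒ x ≡ 825 (mod 901).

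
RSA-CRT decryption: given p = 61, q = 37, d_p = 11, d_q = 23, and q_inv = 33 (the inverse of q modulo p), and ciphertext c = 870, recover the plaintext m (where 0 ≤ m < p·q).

940

m₁ = c^(d_p) mod p: c ≡ 16 (mod 61), and 16^11 mod 61 = 25.
m₂ = c^(d_q) mod q: c ≡ 19 (mod 37), and 19^23 mod 37 = 15.
h = q_inv·(m₁ − m₂) mod p = 33·(25 − 15) mod 61 = 25.
m = m₂ + h·q = 15 + 25·37 = 940.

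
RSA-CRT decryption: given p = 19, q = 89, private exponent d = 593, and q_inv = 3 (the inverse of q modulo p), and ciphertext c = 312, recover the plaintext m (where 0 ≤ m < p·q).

d_p = d mod (p−1) = 593 mod 18 = 17; d_q = d mod (q−1) = 65.
m₁ = c^(d_p) mod p: c ≡ 8 (mod 19), and 8^17 mod 19 = 12.
m₂ = c^(d_q) mod q: c ≡ 45 (mod 89), and 45^65 mod 89 = 2.
h = q_inv·(m₁ − m₂) mod p = 3·(12 − 2) mod 19 = 11.
m = m₂ + h·q = 2 + 11·89 = 981.

981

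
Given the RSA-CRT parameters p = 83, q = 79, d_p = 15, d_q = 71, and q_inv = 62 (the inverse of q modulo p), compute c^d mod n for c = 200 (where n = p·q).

m₁ = c^(d_p) mod p: c ≡ 34 (mod 83), and 34^15 mod 83 = 35.
m₂ = c^(d_q) mod q: c ≡ 42 (mod 79), and 42^71 mod 79 = 5.
h = q_inv·(m₁ − m₂) mod p = 62·(35 − 5) mod 83 = 34.
m = m₂ + h·q = 5 + 34·79 = 2691.

2691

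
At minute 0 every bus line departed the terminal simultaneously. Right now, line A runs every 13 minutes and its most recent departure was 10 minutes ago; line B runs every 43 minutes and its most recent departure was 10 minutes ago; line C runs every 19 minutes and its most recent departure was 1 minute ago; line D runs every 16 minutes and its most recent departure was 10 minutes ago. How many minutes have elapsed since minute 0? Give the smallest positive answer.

From t ≡ 10 (mod 13) write t = 10 + 13s. Substituting into t ≡ 10 (mod 43) gives 13s ≡ 0 (mod 43), and since 13⁻¹ ≡ 10 (mod 43), s ≡ 0. Hence t ≡ 10 + 13·0 = 10 (mod 559).
From t ≡ 10 (mod 559) write t = 10 + 559s. Substituting into t ≡ 1 (mod 19) gives 559s ≡ 10 (mod 19), and since 8⁻¹ ≡ 12 (mod 19), s ≡ 6. Hence t ≡ 10 + 559·6 = 3364 (mod 10621).
From t ≡ 3364 (mod 10621) write t = 3364 + 10621s. Substituting into t ≡ 10 (mod 16) gives 10621s ≡ 6 (mod 16), and since 13⁻¹ ≡ 5 (mod 16), s ≡ 14. Hence t ≡ 3364 + 10621·14 = 152058 (mod 169936).

152058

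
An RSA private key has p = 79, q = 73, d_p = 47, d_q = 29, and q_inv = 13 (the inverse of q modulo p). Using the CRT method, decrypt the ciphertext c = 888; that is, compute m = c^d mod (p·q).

m₁ = c^(d_p) mod p: c ≡ 19 (mod 79), and 19^47 mod 79 = 51.
m₂ = c^(d_q) mod q: c ≡ 12 (mod 73), and 12^29 mod 73 = 19.
h = q_inv·(m₁ − m₂) mod p = 13·(51 − 19) mod 79 = 21.
m = m₂ + h·q = 19 + 21·73 = 1552.

1552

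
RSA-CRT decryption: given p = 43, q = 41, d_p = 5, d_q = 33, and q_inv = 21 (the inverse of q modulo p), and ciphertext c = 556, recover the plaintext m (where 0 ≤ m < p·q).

m₁ = c^(d_p) mod p: c ≡ 40 (mod 43), and 40^5 mod 43 = 15.
m₂ = c^(d_q) mod q: c ≡ 23 (mod 41), and 23^33 mod 41 = 31.
h = q_inv·(m₁ − m₂) mod p = 21·(15 − 31) mod 43 = 8.
m = m₂ + h·q = 31 + 8·41 = 359.

359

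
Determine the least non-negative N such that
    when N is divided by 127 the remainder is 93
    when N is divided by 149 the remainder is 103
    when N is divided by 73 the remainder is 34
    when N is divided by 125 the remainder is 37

35270787

The moduli are pairwise coprime; M = 127·149·73·125 = 172672375.
M/127 = 1359625; 1359625 ≡ 90 (mod 127); 90·24 ≡ 1, so inverse 24.
M/149 = 1158875; 1158875 ≡ 102 (mod 149); 102·19 ≡ 1, so inverse 19.
M/73 = 2365375; 2365375 ≡ 29 (mod 73); 29·68 ≡ 1, so inverse 68.
M/125 = 1381379; 1381379 ≡ 4 (mod 125); 4·94 ≡ 1, so inverse 94.
N ≡ 93·1359625·24 + 103·1158875·19 + 34·2365375·68 + 37·1381379·94 = 15575784537.
15575784537 mod 172672375 = 35270787.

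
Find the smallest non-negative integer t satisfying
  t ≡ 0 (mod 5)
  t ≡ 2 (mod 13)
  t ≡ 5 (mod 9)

275

The moduli are pairwise coprime; N = 5·13·9 = 585.
N/5 = 117; 117 ≡ 2 (mod 5); 2·3 ≡ 1, so inverse 3.
N/13 = 45; 45 ≡ 6 (mod 13); 6·11 ≡ 1, so inverse 11.
N/9 = 65; 65 ≡ 2 (mod 9); 2·5 ≡ 1, so inverse 5.
t ≡ 0·117·3 + 2·45·11 + 5·65·5 = 2615.
2615 mod 585 = 275.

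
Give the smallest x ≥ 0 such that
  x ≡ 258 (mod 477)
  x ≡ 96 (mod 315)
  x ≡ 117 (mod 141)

717666

gcd(477, 315) = 9 and 9 | (96 − 258), so the pair is consistent; merging gives x ≡ 16476 (mod 16695), where 16695 = lcm(477, 315).
gcd(16695, 141) = 3 and 3 | (117 − 16476), so the pair is consistent; merging gives x ≡ 717666 (mod 784665), where 784665 = lcm(16695, 141).
The solution is unique modulo lcm(477, 315, 141) = 784665.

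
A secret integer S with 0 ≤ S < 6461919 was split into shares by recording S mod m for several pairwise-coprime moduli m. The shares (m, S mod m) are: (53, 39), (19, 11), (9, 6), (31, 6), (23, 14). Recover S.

6370692

The moduli are pairwise coprime; N = 53·19·9·31·23 = 6461919.
N/53 = 121923; 121923 ≡ 23 (mod 53); 23·30 ≡ 1, so inverse 30.
N/19 = 340101; 340101 ≡ 1 (mod 19), inverse 1.
N/9 = 717991; 717991 ≡ 7 (mod 9); 7·4 ≡ 1, so inverse 4.
N/31 = 208449; 208449 ≡ 5 (mod 31); 5·25 ≡ 1, so inverse 25.
N/23 = 280953; 280953 ≡ 8 (mod 23); 8·3 ≡ 1, so inverse 3.
S ≡ 39·121923·30 + 11·340101·1 + 6·717991·4 + 6·208449·25 + 14·280953·3 = 206690181.
206690181 mod 6461919 = 6370692.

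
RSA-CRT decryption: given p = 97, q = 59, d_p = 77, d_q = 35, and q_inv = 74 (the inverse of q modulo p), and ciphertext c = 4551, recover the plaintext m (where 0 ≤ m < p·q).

m₁ = c^(d_p) mod p: c ≡ 89 (mod 97), and 89^77 mod 97 = 79.
m₂ = c^(d_q) mod q: c ≡ 8 (mod 59), and 8^35 mod 59 = 52.
h = q_inv·(m₁ − m₂) mod p = 74·(79 − 52) mod 97 = 58.
m = m₂ + h·q = 52 + 58·59 = 3474.

3474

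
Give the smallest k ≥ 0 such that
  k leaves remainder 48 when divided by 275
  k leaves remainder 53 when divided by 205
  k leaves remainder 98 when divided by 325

gcd(275, 205) = 5 and 5 | (53 − 48), so the pair is consistent; merging gives k ≡ 873 (mod 11275), where 11275 = lcm(275, 205).
gcd(11275, 325) = 25 and 25 | (98 − 873), so the pair is consistent; merging gives k ≡ 124898 (mod 146575), where 146575 = lcm(11275, 325).
The solution is unique modulo lcm(275, 205, 325) = 146575.

124898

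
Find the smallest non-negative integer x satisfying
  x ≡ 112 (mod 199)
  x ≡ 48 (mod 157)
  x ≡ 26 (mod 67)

341994

The moduli are pairwise coprime; N = 199·157·67 = 2093281.
N/199 = 10519; 10519 ≡ 171 (mod 199); 171·135 ≡ 1, so inverse 135.
N/157 = 13333; 13333 ≡ 145 (mod 157); 145·13 ≡ 1, so inverse 13.
N/67 = 31243; 31243 ≡ 21 (mod 67); 21·16 ≡ 1, so inverse 16.
x ≡ 112·10519·135 + 48·13333·13 + 26·31243·16 = 180364160.
180364160 mod 2093281 = 341994.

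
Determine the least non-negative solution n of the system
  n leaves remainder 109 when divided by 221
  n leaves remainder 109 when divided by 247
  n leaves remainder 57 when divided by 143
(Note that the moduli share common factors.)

gcd(221, 247) = 13 and 13 | (109 − 109), so the pair is consistent; merging gives n ≡ 109 (mod 4199), where 4199 = lcm(221, 247).
gcd(4199, 143) = 13 and 13 | (57 − 109), so the pair is consistent; merging gives n ≡ 42099 (mod 46189), where 46189 = lcm(4199, 143).
The solution is unique modulo lcm(221, 247, 143) = 46189.

42099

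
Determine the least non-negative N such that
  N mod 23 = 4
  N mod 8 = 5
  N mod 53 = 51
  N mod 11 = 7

92165

The moduli are pairwise coprime; M = 23·8·53·11 = 107272.
M/23 = 4664; 4664 ≡ 18 (mod 23); 18·9 ≡ 1, so inverse 9.
M/8 = 13409; 13409 ≡ 1 (mod 8), inverse 1.
M/53 = 2024; 2024 ≡ 10 (mod 53); 10·16 ≡ 1, so inverse 16.
M/11 = 9752; 9752 ≡ 6 (mod 11); 6·2 ≡ 1, so inverse 2.
N ≡ 4·4664·9 + 5·13409·1 + 51·2024·16 + 7·9752·2 = 2023061.
2023061 mod 107272 = 92165.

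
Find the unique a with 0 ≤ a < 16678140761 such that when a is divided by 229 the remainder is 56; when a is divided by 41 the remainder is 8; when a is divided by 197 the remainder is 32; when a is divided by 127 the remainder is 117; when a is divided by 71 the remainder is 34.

13387361582

Combine the congruences pairwise.
From a ≡ 56 (mod 229) write a = 56 + 229t. Substituting into a ≡ 8 (mod 41) gives 229t ≡ 34 (mod 41), and since 24⁻¹ ≡ 12 (mod 41), t ≡ 39. Hence a ≡ 56 + 229·39 = 8987 (mod 9389).
From a ≡ 8987 (mod 9389) write a = 8987 + 9389t. Substituting into a ≡ 32 (mod 197) gives 9389t ≡ 107 (mod 197), and since 130⁻¹ ≡ 147 (mod 197), t ≡ 166. Hence a ≡ 8987 + 9389·166 = 1567561 (mod 1849633).
From a ≡ 1567561 (mod 1849633) write a = 1567561 + 1849633t. Substituting into a ≡ 117 (mod 127) gives 1849633t ≡ 117 (mod 127), and since 5⁻¹ ≡ 51 (mod 127), t ≡ 125. Hence a ≡ 1567561 + 1849633·125 = 232771686 (mod 234903391).
From a ≡ 232771686 (mod 234903391) write a = 232771686 + 234903391t. Substituting into a ≡ 34 (mod 71) gives 234903391t ≡ 2 (mod 71), and since 33⁻¹ ≡ 28 (mod 71), t ≡ 56. Hence a ≡ 232771686 + 234903391·56 = 13387361582 (mod 16678140761).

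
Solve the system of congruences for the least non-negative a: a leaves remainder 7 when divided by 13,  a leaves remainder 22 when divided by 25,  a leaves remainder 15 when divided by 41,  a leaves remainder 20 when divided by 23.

246097

From a ≡ 7 (mod 13) write a = 7 + 13t. Substituting into a ≡ 22 (mod 25) gives 13t ≡ 15 (mod 25), and since 13⁻¹ ≡ 2 (mod 25), t ≡ 5. Hence a ≡ 7 + 13·5 = 72 (mod 325).
From a ≡ 72 (mod 325) write a = 72 + 325t. Substituting into a ≡ 15 (mod 41) gives 325t ≡ 25 (mod 41), and since 38⁻¹ ≡ 27 (mod 41), t ≡ 19. Hence a ≡ 72 + 325·19 = 6247 (mod 13325).
From a ≡ 6247 (mod 13325) write a = 6247 + 13325t. Substituting into a ≡ 20 (mod 23) gives 13325t ≡ 6 (mod 23), and since 8⁻¹ ≡ 3 (mod 23), t ≡ 18. Hence a ≡ 6247 + 13325·18 = 246097 (mod 306475).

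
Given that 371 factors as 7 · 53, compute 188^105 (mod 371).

Mod 7: 188 ≡ 6; by Fermat, exponent reduces to 105 mod 6 = 3; 6^3 ≡ 6 (mod 7).
Mod 53: 188 ≡ 29; by Fermat, exponent reduces to 105 mod 52 = 1; 29^1 ≡ 29 (mod 53).
Combine by CRT: x ≡ 6 (mod 7), x ≡ 29 (mod 53) ⇒ x ≡ 188 (mod 371).

188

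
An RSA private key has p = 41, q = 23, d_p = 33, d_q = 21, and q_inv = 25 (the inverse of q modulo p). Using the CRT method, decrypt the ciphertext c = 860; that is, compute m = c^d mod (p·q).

409

m₁ = c^(d_p) mod p: c ≡ 40 (mod 41), and 40^33 mod 41 = 40.
m₂ = c^(d_q) mod q: c ≡ 9 (mod 23), and 9^21 mod 23 = 18.
h = q_inv·(m₁ − m₂) mod p = 25·(40 − 18) mod 41 = 17.
m = m₂ + h·q = 18 + 17·23 = 409.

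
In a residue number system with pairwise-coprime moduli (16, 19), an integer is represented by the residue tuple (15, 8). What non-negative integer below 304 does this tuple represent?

From x ≡ 15 (mod 16) write x = 15 + 16t. Substituting into x ≡ 8 (mod 19) gives 16t ≡ 12 (mod 19), and since 16⁻¹ ≡ 6 (mod 19), t ≡ 15. Hence x ≡ 15 + 16·15 = 255 (mod 304).

255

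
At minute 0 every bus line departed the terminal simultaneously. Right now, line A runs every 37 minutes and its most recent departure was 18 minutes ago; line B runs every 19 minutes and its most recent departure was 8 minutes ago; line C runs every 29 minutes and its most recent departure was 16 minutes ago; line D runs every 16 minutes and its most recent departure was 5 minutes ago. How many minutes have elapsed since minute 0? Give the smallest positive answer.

The moduli are pairwise coprime; N = 37·19·29·16 = 326192.
N/37 = 8816; 8816 ≡ 10 (mod 37); 10·26 ≡ 1, so inverse 26.
N/19 = 17168; 17168 ≡ 11 (mod 19); 11·7 ≡ 1, so inverse 7.
N/29 = 11248; 11248 ≡ 25 (mod 29); 25·7 ≡ 1, so inverse 7.
N/16 = 20387; 20387 ≡ 3 (mod 16); 3·11 ≡ 1, so inverse 11.
t ≡ 18·8816·26 + 8·17168·7 + 16·11248·7 + 5·20387·11 = 7468357.
7468357 mod 326192 = 292133.

292133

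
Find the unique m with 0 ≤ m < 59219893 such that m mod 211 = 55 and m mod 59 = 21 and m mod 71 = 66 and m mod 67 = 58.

53368707

The moduli are pairwise coprime; N = 211·59·71·67 = 59219893.
N/211 = 280663; 280663 ≡ 33 (mod 211); 33·32 ≡ 1, so inverse 32.
N/59 = 1003727; 1003727 ≡ 19 (mod 59); 19·28 ≡ 1, so inverse 28.
N/71 = 834083; 834083 ≡ 46 (mod 71); 46·17 ≡ 1, so inverse 17.
N/67 = 883879; 883879 ≡ 15 (mod 67); 15·9 ≡ 1, so inverse 9.
m ≡ 55·280663·32 + 21·1003727·28 + 66·834083·17 + 58·883879·9 = 2481384320.
2481384320 mod 59219893 = 53368707.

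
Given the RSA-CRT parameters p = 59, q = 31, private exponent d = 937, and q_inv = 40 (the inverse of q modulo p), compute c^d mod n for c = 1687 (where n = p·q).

363

d_p = d mod (p−1) = 937 mod 58 = 9; d_q = d mod (q−1) = 7.
m₁ = c^(d_p) mod p: c ≡ 35 (mod 59), and 35^9 mod 59 = 9.
m₂ = c^(d_q) mod q: c ≡ 13 (mod 31), and 13^7 mod 31 = 22.
h = q_inv·(m₁ − m₂) mod p = 40·(9 − 22) mod 59 = 11.
m = m₂ + h·q = 22 + 11·31 = 363.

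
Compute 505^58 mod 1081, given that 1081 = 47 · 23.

Mod 47: 505 ≡ 35; by Fermat, exponent reduces to 58 mod 46 = 12; 35^12 ≡ 24 (mod 47).
Mod 23: 505 ≡ 22; by Fermat, exponent reduces to 58 mod 22 = 14; 22^14 ≡ 1 (mod 23).
Combine by CRT: x ≡ 24 (mod 47), x ≡ 1 (mod 23) ⇒ x ≡ 24 (mod 1081).

24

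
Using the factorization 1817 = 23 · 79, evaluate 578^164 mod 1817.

Mod 23: 578 ≡ 3; by Fermat, exponent reduces to 164 mod 22 = 10; 3^10 ≡ 8 (mod 23).
Mod 79: 578 ≡ 25; by Fermat, exponent reduces to 164 mod 78 = 8; 25^8 ≡ 31 (mod 79).
Combine by CRT: x ≡ 8 (mod 23), x ≡ 31 (mod 79) ⇒ x ≡ 31 (mod 1817).

31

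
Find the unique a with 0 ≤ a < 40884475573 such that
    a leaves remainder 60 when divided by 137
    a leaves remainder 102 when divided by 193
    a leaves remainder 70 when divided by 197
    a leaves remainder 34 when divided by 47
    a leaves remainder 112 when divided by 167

The moduli are pairwise coprime; N = 137·193·197·47·167 = 40884475573.
N/137 = 298426829; 298426829 ≡ 3 (mod 137); 3·46 ≡ 1, so inverse 46.
N/193 = 211836661; 211836661 ≡ 54 (mod 193); 54·168 ≡ 1, so inverse 168.
N/197 = 207535409; 207535409 ≡ 46 (mod 197); 46·30 ≡ 1, so inverse 30.
N/47 = 869882459; 869882459 ≡ 20 (mod 47); 20·40 ≡ 1, so inverse 40.
N/167 = 244817219; 244817219 ≡ 62 (mod 167); 62·132 ≡ 1, so inverse 132.
a ≡ 60·298426829·46 + 102·211836661·168 + 70·207535409·30 + 34·869882459·40 + 112·244817219·132 = 9691933339772.
9691933339772 mod 40884475573 = 2312628971.

2312628971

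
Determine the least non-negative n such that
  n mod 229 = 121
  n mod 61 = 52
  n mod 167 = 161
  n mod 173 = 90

The moduli are pairwise coprime; M = 229·61·167·173 = 403578379.
M/229 = 1762351; 1762351 ≡ 196 (mod 229); 196·111 ≡ 1, so inverse 111.
M/61 = 6616039; 6616039 ≡ 40 (mod 61); 40·29 ≡ 1, so inverse 29.
M/167 = 2416637; 2416637 ≡ 147 (mod 167); 147·25 ≡ 1, so inverse 25.
M/173 = 2332823; 2332823 ≡ 91 (mod 173); 91·154 ≡ 1, so inverse 154.
n ≡ 121·1762351·111 + 52·6616039·29 + 161·2416637·25 + 90·2332823·154 = 75707013798.
75707013798 mod 403578379 = 237856925.

237856925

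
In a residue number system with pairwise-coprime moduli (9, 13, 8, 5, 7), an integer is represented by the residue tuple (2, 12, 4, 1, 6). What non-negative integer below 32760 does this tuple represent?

The moduli are pairwise coprime; N = 9·13·8·5·7 = 32760.
N/9 = 3640; 3640 ≡ 4 (mod 9); 4·7 ≡ 1, so inverse 7.
N/13 = 2520; 2520 ≡ 11 (mod 13); 11·6 ≡ 1, so inverse 6.
N/8 = 4095; 4095 ≡ 7 (mod 8); 7·7 ≡ 1, so inverse 7.
N/5 = 6552; 6552 ≡ 2 (mod 5); 2·3 ≡ 1, so inverse 3.
N/7 = 4680; 4680 ≡ 4 (mod 7); 4·2 ≡ 1, so inverse 2.
x ≡ 2·3640·7 + 12·2520·6 + 4·4095·7 + 1·6552·3 + 6·4680·2 = 422876.
422876 mod 32760 = 29756.

29756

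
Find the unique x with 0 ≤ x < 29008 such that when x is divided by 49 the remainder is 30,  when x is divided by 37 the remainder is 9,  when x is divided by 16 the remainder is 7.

6743

The moduli are pairwise coprime; N = 49·37·16 = 29008.
N/49 = 592; 592 ≡ 4 (mod 49); 4·37 ≡ 1, so inverse 37.
N/37 = 784; 784 ≡ 7 (mod 37); 7·16 ≡ 1, so inverse 16.
N/16 = 1813; 1813 ≡ 5 (mod 16); 5·13 ≡ 1, so inverse 13.
x ≡ 30·592·37 + 9·784·16 + 7·1813·13 = 934999.
934999 mod 29008 = 6743.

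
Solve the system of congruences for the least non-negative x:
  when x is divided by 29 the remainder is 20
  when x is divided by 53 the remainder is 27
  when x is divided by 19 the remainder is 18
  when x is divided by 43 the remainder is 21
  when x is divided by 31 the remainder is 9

The moduli are pairwise coprime; N = 29·53·19·43·31 = 38927599.
N/29 = 1342331; 1342331 ≡ 8 (mod 29); 8·11 ≡ 1, so inverse 11.
N/53 = 734483; 734483 ≡ 9 (mod 53); 9·6 ≡ 1, so inverse 6.
N/19 = 2048821; 2048821 ≡ 13 (mod 19); 13·3 ≡ 1, so inverse 3.
N/43 = 905293; 905293 ≡ 14 (mod 43); 14·40 ≡ 1, so inverse 40.
N/31 = 1255729; 1255729 ≡ 12 (mod 31); 12·13 ≡ 1, so inverse 13.
x ≡ 20·1342331·11 + 27·734483·6 + 18·2048821·3 + 21·905293·40 + 9·1255729·13 = 1432301813.
1432301813 mod 38927599 = 30908249.

30908249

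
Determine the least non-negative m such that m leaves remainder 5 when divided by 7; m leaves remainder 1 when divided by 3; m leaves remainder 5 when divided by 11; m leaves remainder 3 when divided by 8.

Combine the congruences pairwise.
From m ≡ 5 (mod 7) write m = 5 + 7t. Substituting into m ≡ 1 (mod 3) gives 7t ≡ 2 (mod 3), and since 1⁻¹ ≡ 1 (mod 3), t ≡ 2. Hence m ≡ 5 + 7·2 = 19 (mod 21).
From m ≡ 19 (mod 21) write m = 19 + 21t. Substituting into m ≡ 5 (mod 11) gives 21t ≡ 8 (mod 11), and since 10⁻¹ ≡ 10 (mod 11), t ≡ 3. Hence m ≡ 19 + 21·3 = 82 (mod 231).
From m ≡ 82 (mod 231) write m = 82 + 231t. Substituting into m ≡ 3 (mod 8) gives 231t ≡ 1 (mod 8), and since 7⁻¹ ≡ 7 (mod 8), t ≡ 7. Hence m ≡ 82 + 231·7 = 1699 (mod 1848).

1699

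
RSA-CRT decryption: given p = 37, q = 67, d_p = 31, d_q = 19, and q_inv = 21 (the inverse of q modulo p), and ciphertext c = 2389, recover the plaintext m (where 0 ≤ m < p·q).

2396

m₁ = c^(d_p) mod p: c ≡ 21 (mod 37), and 21^31 mod 37 = 28.
m₂ = c^(d_q) mod q: c ≡ 44 (mod 67), and 44^19 mod 67 = 51.
h = q_inv·(m₁ − m₂) mod p = 21·(28 − 51) mod 37 = 35.
m = m₂ + h·q = 51 + 35·67 = 2396.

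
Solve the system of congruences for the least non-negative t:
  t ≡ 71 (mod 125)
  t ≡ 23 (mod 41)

2196

Combine the congruences pairwise.
From t ≡ 71 (mod 125) write t = 71 + 125s. Substituting into t ≡ 23 (mod 41) gives 125s ≡ 34 (mod 41), and since 2⁻¹ ≡ 21 (mod 41), s ≡ 17. Hence t ≡ 71 + 125·17 = 2196 (mod 5125).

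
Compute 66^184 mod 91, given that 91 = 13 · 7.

53

Mod 13: 66 ≡ 1; by Fermat, exponent reduces to 184 mod 12 = 4; 1^4 ≡ 1 (mod 13).
Mod 7: 66 ≡ 3; by Fermat, exponent reduces to 184 mod 6 = 4; 3^4 ≡ 4 (mod 7).
Combine by CRT: x ≡ 1 (mod 13), x ≡ 4 (mod 7) ⇒ x ≡ 53 (mod 91).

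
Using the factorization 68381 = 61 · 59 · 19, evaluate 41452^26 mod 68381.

Mod 61: 41452 ≡ 33; 33^26 ≡ 3 (mod 61).
Mod 59: 41452 ≡ 34; 34^26 ≡ 53 (mod 59).
Mod 19: 41452 ≡ 13; by Fermat, exponent reduces to 26 mod 18 = 8; 13^8 ≡ 16 (mod 19).
Combine by CRT: x ≡ 3 (mod 61), x ≡ 53 (mod 59), x ≡ 16 (mod 19) ⇒ x ≡ 5127 (mod 68381).

5127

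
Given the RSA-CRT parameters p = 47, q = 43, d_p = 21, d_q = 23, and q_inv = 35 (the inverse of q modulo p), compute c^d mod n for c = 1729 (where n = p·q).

1371

m₁ = c^(d_p) mod p: c ≡ 37 (mod 47), and 37^21 mod 47 = 8.
m₂ = c^(d_q) mod q: c ≡ 9 (mod 43), and 9^23 mod 43 = 38.
h = q_inv·(m₁ − m₂) mod p = 35·(8 − 38) mod 47 = 31.
m = m₂ + h·q = 38 + 31·43 = 1371.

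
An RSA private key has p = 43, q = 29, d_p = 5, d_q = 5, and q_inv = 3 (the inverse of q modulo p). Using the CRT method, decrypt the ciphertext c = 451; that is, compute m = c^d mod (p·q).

864

m₁ = c^(d_p) mod p: c ≡ 21 (mod 43), and 21^5 mod 43 = 4.
m₂ = c^(d_q) mod q: c ≡ 16 (mod 29), and 16^5 mod 29 = 23.
h = q_inv·(m₁ − m₂) mod p = 3·(4 − 23) mod 43 = 29.
m = m₂ + h·q = 23 + 29·29 = 864.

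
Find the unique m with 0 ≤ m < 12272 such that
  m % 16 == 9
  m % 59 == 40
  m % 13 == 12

2105

Combine the congruences pairwise.
From m ≡ 9 (mod 16) write m = 9 + 16t. Substituting into m ≡ 40 (mod 59) gives 16t ≡ 31 (mod 59), and since 16⁻¹ ≡ 48 (mod 59), t ≡ 13. Hence m ≡ 9 + 16·13 = 217 (mod 944).
From m ≡ 217 (mod 944) write m = 217 + 944t. Substituting into m ≡ 12 (mod 13) gives 944t ≡ 3 (mod 13), and since 8⁻¹ ≡ 5 (mod 13), t ≡ 2. Hence m ≡ 217 + 944·2 = 2105 (mod 12272).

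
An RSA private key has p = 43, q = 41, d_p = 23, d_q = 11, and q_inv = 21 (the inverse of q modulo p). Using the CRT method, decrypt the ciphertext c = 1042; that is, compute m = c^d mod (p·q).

m₁ = c^(d_p) mod p: c ≡ 10 (mod 43), and 10^23 mod 43 = 14.
m₂ = c^(d_q) mod q: c ≡ 17 (mod 41), and 17^11 mod 41 = 11.
h = q_inv·(m₁ − m₂) mod p = 21·(14 − 11) mod 43 = 20.
m = m₂ + h·q = 11 + 20·41 = 831.

831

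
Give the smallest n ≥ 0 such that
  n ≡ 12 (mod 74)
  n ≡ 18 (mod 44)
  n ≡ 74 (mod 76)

gcd(74, 44) = 2 and 2 | (18 − 12), so the pair is consistent; merging gives n ≡ 678 (mod 1628), where 1628 = lcm(74, 44).
gcd(1628, 76) = 4 and 4 | (74 − 678), so the pair is consistent; merging gives n ≡ 20214 (mod 30932), where 30932 = lcm(1628, 76).
The solution is unique modulo lcm(74, 44, 76) = 30932.

20214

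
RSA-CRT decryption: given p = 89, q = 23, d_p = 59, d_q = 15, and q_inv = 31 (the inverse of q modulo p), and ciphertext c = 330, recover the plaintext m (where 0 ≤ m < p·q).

m₁ = c^(d_p) mod p: c ≡ 63 (mod 89), and 63^59 mod 89 = 23.
m₂ = c^(d_q) mod q: c ≡ 8 (mod 23), and 8^15 mod 23 = 2.
h = q_inv·(m₁ − m₂) mod p = 31·(23 − 2) mod 89 = 28.
m = m₂ + h·q = 2 + 28·23 = 646.

646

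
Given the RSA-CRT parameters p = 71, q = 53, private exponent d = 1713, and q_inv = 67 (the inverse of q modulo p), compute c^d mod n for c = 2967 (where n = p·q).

1059

d_p = d mod (p−1) = 1713 mod 70 = 33; d_q = d mod (q−1) = 49.
m₁ = c^(d_p) mod p: c ≡ 56 (mod 71), and 56^33 mod 71 = 65.
m₂ = c^(d_q) mod q: c ≡ 52 (mod 53), and 52^49 mod 53 = 52.
h = q_inv·(m₁ − m₂) mod p = 67·(65 − 52) mod 71 = 19.
m = m₂ + h·q = 52 + 19·53 = 1059.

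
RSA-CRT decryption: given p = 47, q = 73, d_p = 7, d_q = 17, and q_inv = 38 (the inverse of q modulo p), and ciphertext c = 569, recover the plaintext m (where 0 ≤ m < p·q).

m₁ = c^(d_p) mod p: c ≡ 5 (mod 47), and 5^7 mod 47 = 11.
m₂ = c^(d_q) mod q: c ≡ 58 (mod 73), and 58^17 mod 73 = 31.
h = q_inv·(m₁ − m₂) mod p = 38·(11 − 31) mod 47 = 39.
m = m₂ + h·q = 31 + 39·73 = 2878.

2878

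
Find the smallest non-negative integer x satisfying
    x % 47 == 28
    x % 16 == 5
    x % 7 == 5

The moduli are pairwise coprime; N = 47·16·7 = 5264.
N/47 = 112; 112 ≡ 18 (mod 47); 18·34 ≡ 1, so inverse 34.
N/16 = 329; 329 ≡ 9 (mod 16); 9·9 ≡ 1, so inverse 9.
N/7 = 752; 752 ≡ 3 (mod 7); 3·5 ≡ 1, so inverse 5.
x ≡ 28·112·34 + 5·329·9 + 5·752·5 = 140229.
140229 mod 5264 = 3365.

3365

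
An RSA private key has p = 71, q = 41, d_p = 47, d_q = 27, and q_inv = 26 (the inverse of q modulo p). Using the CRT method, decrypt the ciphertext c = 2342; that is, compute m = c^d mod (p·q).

m₁ = c^(d_p) mod p: c ≡ 70 (mod 71), and 70^47 mod 71 = 70.
m₂ = c^(d_q) mod q: c ≡ 5 (mod 41), and 5^27 mod 41 = 20.
h = q_inv·(m₁ − m₂) mod p = 26·(70 − 20) mod 71 = 22.
m = m₂ + h·q = 20 + 22·41 = 922.

922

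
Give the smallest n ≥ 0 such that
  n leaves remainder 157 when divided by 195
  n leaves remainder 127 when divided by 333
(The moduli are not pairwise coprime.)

6787

Combine the congruences pairwise.
gcd(195, 333) = 3 and 3 | (127 − 157), so the pair is consistent; merging gives n ≡ 6787 (mod 21645), where 21645 = lcm(195, 333).
The solution is unique modulo lcm(195, 333) = 21645.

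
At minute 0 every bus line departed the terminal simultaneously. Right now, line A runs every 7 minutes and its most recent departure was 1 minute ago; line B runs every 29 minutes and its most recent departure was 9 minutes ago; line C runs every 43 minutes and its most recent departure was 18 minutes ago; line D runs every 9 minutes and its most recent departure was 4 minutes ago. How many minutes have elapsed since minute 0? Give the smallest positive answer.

44437

The moduli are pairwise coprime; N = 7·29·43·9 = 78561.
N/7 = 11223; 11223 ≡ 2 (mod 7); 2·4 ≡ 1, so inverse 4.
N/29 = 2709; 2709 ≡ 12 (mod 29); 12·17 ≡ 1, so inverse 17.
N/43 = 1827; 1827 ≡ 21 (mod 43); 21·41 ≡ 1, so inverse 41.
N/9 = 8729; 8729 ≡ 8 (mod 9); 8·8 ≡ 1, so inverse 8.
t ≡ 1·11223·4 + 9·2709·17 + 18·1827·41 + 4·8729·8 = 2087023.
2087023 mod 78561 = 44437.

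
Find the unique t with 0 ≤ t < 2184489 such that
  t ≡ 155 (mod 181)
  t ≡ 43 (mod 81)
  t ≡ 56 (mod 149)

Combine the congruences pairwise.
From t ≡ 155 (mod 181) write t = 155 + 181s. Substituting into t ≡ 43 (mod 81) gives 181s ≡ 50 (mod 81), and since 19⁻¹ ≡ 64 (mod 81), s ≡ 41. Hence t ≡ 155 + 181·41 = 7576 (mod 14661).
From t ≡ 7576 (mod 14661) write t = 7576 + 14661s. Substituting into t ≡ 56 (mod 149) gives 14661s ≡ 79 (mod 149), and since 59⁻¹ ≡ 48 (mod 149), s ≡ 67. Hence t ≡ 7576 + 14661·67 = 989863 (mod 2184489).

989863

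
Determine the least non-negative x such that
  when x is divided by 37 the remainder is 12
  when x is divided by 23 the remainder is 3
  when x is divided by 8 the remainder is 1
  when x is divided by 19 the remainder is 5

The moduli are pairwise coprime; N = 37·23·8·19 = 129352.
N/37 = 3496; 3496 ≡ 18 (mod 37); 18·35 ≡ 1, so inverse 35.
N/23 = 5624; 5624 ≡ 12 (mod 23); 12·2 ≡ 1, so inverse 2.
N/8 = 16169; 16169 ≡ 1 (mod 8), inverse 1.
N/19 = 6808; 6808 ≡ 6 (mod 19); 6·16 ≡ 1, so inverse 16.
x ≡ 12·3496·35 + 3·5624·2 + 1·16169·1 + 5·6808·16 = 2062873.
2062873 mod 129352 = 122593.

122593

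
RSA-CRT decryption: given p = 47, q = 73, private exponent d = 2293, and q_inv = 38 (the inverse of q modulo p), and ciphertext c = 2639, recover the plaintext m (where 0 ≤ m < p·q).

350

d_p = d mod (p−1) = 2293 mod 46 = 39; d_q = d mod (q−1) = 61.
m₁ = c^(d_p) mod p: c ≡ 7 (mod 47), and 7^39 mod 47 = 21.
m₂ = c^(d_q) mod q: c ≡ 11 (mod 73), and 11^61 mod 73 = 58.
h = q_inv·(m₁ − m₂) mod p = 38·(21 − 58) mod 47 = 4.
m = m₂ + h·q = 58 + 4·73 = 350.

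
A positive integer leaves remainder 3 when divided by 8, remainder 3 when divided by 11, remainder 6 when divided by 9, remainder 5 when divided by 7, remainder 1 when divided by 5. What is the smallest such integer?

The moduli are pairwise coprime; N = 8·11·9·7·5 = 27720.
N/8 = 3465; 3465 ≡ 1 (mod 8), inverse 1.
N/11 = 2520; 2520 ≡ 1 (mod 11), inverse 1.
N/9 = 3080; 3080 ≡ 2 (mod 9); 2·5 ≡ 1, so inverse 5.
N/7 = 3960; 3960 ≡ 5 (mod 7); 5·3 ≡ 1, so inverse 3.
N/5 = 5544; 5544 ≡ 4 (mod 5); 4·4 ≡ 1, so inverse 4.
x ≡ 3·3465·1 + 3·2520·1 + 6·3080·5 + 5·3960·3 + 1·5544·4 = 191931.
191931 mod 27720 = 25611.

25611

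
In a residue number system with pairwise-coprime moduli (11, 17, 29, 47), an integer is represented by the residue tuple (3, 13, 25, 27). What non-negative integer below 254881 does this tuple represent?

38943

The moduli are pairwise coprime; N = 11·17·29·47 = 254881.
N/11 = 23171; 23171 ≡ 5 (mod 11); 5·9 ≡ 1, so inverse 9.
N/17 = 14993; 14993 ≡ 16 (mod 17); 16·16 ≡ 1, so inverse 16.
N/29 = 8789; 8789 ≡ 2 (mod 29); 2·15 ≡ 1, so inverse 15.
N/47 = 5423; 5423 ≡ 18 (mod 47); 18·34 ≡ 1, so inverse 34.
x ≡ 3·23171·9 + 13·14993·16 + 25·8789·15 + 27·5423·34 = 12018350.
12018350 mod 254881 = 38943.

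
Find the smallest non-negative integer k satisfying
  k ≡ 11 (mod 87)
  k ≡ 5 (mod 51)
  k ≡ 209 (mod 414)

155045

gcd(87, 51) = 3 and 3 | (5 − 11), so the pair is consistent; merging gives k ≡ 1229 (mod 1479), where 1479 = lcm(87, 51).
gcd(1479, 414) = 3 and 3 | (209 − 1229), so the pair is consistent; merging gives k ≡ 155045 (mod 204102), where 204102 = lcm(1479, 414).
The solution is unique modulo lcm(87, 51, 414) = 204102.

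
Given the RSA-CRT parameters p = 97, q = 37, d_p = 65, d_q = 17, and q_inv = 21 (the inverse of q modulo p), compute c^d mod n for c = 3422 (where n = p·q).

1482

m₁ = c^(d_p) mod p: c ≡ 27 (mod 97), and 27^65 mod 97 = 27.
m₂ = c^(d_q) mod q: c ≡ 18 (mod 37), and 18^17 mod 37 = 2.
h = q_inv·(m₁ − m₂) mod p = 21·(27 − 2) mod 97 = 40.
m = m₂ + h·q = 2 + 40·37 = 1482.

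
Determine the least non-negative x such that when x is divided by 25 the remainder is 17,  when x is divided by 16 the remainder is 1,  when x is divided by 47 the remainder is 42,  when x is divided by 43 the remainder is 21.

The moduli are pairwise coprime; N = 25·16·47·43 = 808400.
N/25 = 32336; 32336 ≡ 11 (mod 25); 11·16 ≡ 1, so inverse 16.
N/16 = 50525; 50525 ≡ 13 (mod 16); 13·5 ≡ 1, so inverse 5.
N/47 = 17200; 17200 ≡ 45 (mod 47); 45·23 ≡ 1, so inverse 23.
N/43 = 18800; 18800 ≡ 9 (mod 43); 9·24 ≡ 1, so inverse 24.
x ≡ 17·32336·16 + 1·50525·5 + 42·17200·23 + 21·18800·24 = 35138417.
35138417 mod 808400 = 377217.

377217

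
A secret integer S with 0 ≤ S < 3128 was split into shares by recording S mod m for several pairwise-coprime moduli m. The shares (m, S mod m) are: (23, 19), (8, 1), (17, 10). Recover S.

Combine the congruences pairwise.
From S ≡ 19 (mod 23) write S = 19 + 23t. Substituting into S ≡ 1 (mod 8) gives 23t ≡ 6 (mod 8), and since 7⁻¹ ≡ 7 (mod 8), t ≡ 2. Hence S ≡ 19 + 23·2 = 65 (mod 184).
From S ≡ 65 (mod 184) write S = 65 + 184t. Substituting into S ≡ 10 (mod 17) gives 184t ≡ 13 (mod 17), and since 14⁻¹ ≡ 11 (mod 17), t ≡ 7. Hence S ≡ 65 + 184·7 = 1353 (mod 3128).

1353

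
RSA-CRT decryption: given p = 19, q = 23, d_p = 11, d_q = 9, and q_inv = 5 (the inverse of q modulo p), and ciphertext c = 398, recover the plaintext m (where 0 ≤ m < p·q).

m₁ = c^(d_p) mod p: c ≡ 18 (mod 19), and 18^11 mod 19 = 18.
m₂ = c^(d_q) mod q: c ≡ 7 (mod 23), and 7^9 mod 23 = 15.
h = q_inv·(m₁ − m₂) mod p = 5·(18 − 15) mod 19 = 15.
m = m₂ + h·q = 15 + 15·23 = 360.

360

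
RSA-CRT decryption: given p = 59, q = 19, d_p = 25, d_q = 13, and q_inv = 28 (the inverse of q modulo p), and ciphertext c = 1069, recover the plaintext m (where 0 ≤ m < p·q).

36

m₁ = c^(d_p) mod p: c ≡ 7 (mod 59), and 7^25 mod 59 = 36.
m₂ = c^(d_q) mod q: c ≡ 5 (mod 19), and 5^13 mod 19 = 17.
h = q_inv·(m₁ − m₂) mod p = 28·(36 − 17) mod 59 = 1.
m = m₂ + h·q = 17 + 1·19 = 36.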